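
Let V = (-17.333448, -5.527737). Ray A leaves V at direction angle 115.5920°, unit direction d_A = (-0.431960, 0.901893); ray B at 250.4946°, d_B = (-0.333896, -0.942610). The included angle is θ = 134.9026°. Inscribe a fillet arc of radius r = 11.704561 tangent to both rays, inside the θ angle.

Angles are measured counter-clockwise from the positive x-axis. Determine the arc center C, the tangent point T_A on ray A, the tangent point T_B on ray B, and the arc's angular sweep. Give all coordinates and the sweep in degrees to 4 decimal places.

bisector direction at 183.0433° = (-0.998590,-0.053091)
center distance |VC| = r/sin(θ/2) = 11.704561/sin(67.4513°) = 12.673392
C = V + |VC|·bis = (-29.9890,-6.2006)
T_A = V + ((C−V)·d_A)·d_A = V + 4.8598·d_A = (-19.4327,-1.1447)
T_B = V + ((C−V)·d_B)·d_B = V + 4.8598·d_B = (-18.9561,-10.1087)
sweep = 180° − θ = 45.0974°

center=(-29.9890,-6.2006) T_A=(-19.4327,-1.1447) T_B=(-18.9561,-10.1087) sweep=45.0974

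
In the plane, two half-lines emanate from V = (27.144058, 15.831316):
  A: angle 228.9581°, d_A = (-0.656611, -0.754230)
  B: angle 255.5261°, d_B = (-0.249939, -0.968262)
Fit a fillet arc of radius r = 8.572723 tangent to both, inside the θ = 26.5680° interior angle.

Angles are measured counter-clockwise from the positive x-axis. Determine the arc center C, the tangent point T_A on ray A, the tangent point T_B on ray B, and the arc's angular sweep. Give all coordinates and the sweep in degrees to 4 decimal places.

bisector direction at 242.2421° = (-0.465737,-0.884923)
center distance |VC| = r/sin(θ/2) = 8.572723/sin(13.2840°) = 37.308725
C = V + |VC|·bis = (9.7680,-17.1840)
T_A = V + ((C−V)·d_A)·d_A = V + 36.3105·d_A = (3.3022,-11.5551)
T_B = V + ((C−V)·d_B)·d_B = V + 36.3105·d_B = (18.0687,-19.3267)
sweep = 180° − θ = 153.4320°

center=(9.7680,-17.1840) T_A=(3.3022,-11.5551) T_B=(18.0687,-19.3267) sweep=153.4320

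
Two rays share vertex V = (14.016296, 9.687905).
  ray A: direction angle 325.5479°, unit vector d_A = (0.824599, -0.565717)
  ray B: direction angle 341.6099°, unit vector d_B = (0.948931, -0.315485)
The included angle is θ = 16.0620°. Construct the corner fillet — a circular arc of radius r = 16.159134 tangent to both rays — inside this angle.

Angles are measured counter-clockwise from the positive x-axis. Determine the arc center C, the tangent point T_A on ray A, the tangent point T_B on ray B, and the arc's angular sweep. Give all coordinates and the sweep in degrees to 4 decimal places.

center=(117.5980,-41.7780) T_A=(108.4565,-55.1029) T_B=(122.6959,-26.4441) sweep=163.9380

bisector direction at 333.5789° = (0.895548,-0.444965)
center distance |VC| = r/sin(θ/2) = 16.159134/sin(8.0310°) = 115.662909
C = V + |VC|·bis = (117.5980,-41.7780)
T_A = V + ((C−V)·d_A)·d_A = V + 114.5286·d_A = (108.4565,-55.1029)
T_B = V + ((C−V)·d_B)·d_B = V + 114.5286·d_B = (122.6959,-26.4441)
sweep = 180° − θ = 163.9380°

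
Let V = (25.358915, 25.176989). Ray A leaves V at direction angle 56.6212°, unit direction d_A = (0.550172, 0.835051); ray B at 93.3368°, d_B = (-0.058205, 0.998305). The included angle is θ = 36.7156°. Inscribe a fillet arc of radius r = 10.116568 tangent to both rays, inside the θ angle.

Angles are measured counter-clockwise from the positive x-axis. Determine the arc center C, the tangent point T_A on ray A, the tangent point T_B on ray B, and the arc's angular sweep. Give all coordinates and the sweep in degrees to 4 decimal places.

center=(33.6839,56.2006) T_A=(42.1317,50.6348) T_B=(23.5844,55.6118) sweep=143.2844

bisector direction at 74.9790° = (0.259173,0.965831)
center distance |VC| = r/sin(θ/2) = 10.116568/sin(18.3578°) = 32.121180
C = V + |VC|·bis = (33.6839,56.2006)
T_A = V + ((C−V)·d_A)·d_A = V + 30.4865·d_A = (42.1317,50.6348)
T_B = V + ((C−V)·d_B)·d_B = V + 30.4865·d_B = (23.5844,55.6118)
sweep = 180° − θ = 143.2844°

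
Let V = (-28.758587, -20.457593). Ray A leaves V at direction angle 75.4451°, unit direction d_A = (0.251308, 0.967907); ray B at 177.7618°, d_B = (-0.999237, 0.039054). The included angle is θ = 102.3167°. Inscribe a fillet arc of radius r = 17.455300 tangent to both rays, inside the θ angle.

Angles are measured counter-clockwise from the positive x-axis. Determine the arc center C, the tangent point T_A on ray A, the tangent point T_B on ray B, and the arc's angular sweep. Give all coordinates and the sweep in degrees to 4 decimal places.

center=(-42.1215,-2.4667) T_A=(-25.2264,-6.8533) T_B=(-42.8032,-19.9087) sweep=77.6833

bisector direction at 126.6035° = (-0.596273,0.802782)
center distance |VC| = r/sin(θ/2) = 17.455300/sin(51.1583°) = 22.410704
C = V + |VC|·bis = (-42.1215,-2.4667)
T_A = V + ((C−V)·d_A)·d_A = V + 14.0553·d_A = (-25.2264,-6.8533)
T_B = V + ((C−V)·d_B)·d_B = V + 14.0553·d_B = (-42.8032,-19.9087)
sweep = 180° − θ = 77.6833°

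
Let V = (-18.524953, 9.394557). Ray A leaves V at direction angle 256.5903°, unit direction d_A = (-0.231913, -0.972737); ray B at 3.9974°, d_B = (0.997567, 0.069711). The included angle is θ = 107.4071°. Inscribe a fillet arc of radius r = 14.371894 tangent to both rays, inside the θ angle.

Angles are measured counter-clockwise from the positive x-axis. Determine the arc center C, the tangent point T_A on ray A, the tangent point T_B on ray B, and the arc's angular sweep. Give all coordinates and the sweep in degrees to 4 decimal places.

center=(-6.9929,-4.2065) T_A=(-20.9730,-0.8735) T_B=(-7.9948,10.1304) sweep=72.5929

bisector direction at 310.2939° = (0.646708,-0.762738)
center distance |VC| = r/sin(θ/2) = 14.371894/sin(53.7035°) = 17.831909
C = V + |VC|·bis = (-6.9929,-4.2065)
T_A = V + ((C−V)·d_A)·d_A = V + 10.5558·d_A = (-20.9730,-0.8735)
T_B = V + ((C−V)·d_B)·d_B = V + 10.5558·d_B = (-7.9948,10.1304)
sweep = 180° − θ = 72.5929°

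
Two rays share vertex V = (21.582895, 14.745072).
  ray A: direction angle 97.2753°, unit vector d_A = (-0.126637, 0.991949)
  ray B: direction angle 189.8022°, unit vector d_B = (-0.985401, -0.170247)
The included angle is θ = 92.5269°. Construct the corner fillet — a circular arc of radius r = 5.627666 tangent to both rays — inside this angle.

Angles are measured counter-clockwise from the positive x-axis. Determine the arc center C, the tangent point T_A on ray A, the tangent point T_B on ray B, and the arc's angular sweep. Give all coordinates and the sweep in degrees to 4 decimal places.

bisector direction at 143.5388° = (-0.804259,0.594279)
center distance |VC| = r/sin(θ/2) = 5.627666/sin(46.2634°) = 7.788874
C = V + |VC|·bis = (15.3186,19.3738)
T_A = V + ((C−V)·d_A)·d_A = V + 5.3848·d_A = (20.9010,20.0865)
T_B = V + ((C−V)·d_B)·d_B = V + 5.3848·d_B = (16.2767,13.8283)
sweep = 180° − θ = 87.4731°

center=(15.3186,19.3738) T_A=(20.9010,20.0865) T_B=(16.2767,13.8283) sweep=87.4731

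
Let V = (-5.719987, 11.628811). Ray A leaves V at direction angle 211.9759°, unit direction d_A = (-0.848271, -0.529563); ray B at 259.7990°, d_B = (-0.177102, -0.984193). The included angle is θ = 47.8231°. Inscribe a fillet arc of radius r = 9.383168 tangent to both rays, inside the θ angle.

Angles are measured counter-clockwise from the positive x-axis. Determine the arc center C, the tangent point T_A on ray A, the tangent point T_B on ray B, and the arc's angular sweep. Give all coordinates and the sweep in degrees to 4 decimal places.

bisector direction at 235.8874° = (-0.560820,-0.827938)
center distance |VC| = r/sin(θ/2) = 9.383168/sin(23.9115°) = 23.149689
C = V + |VC|·bis = (-18.7028,-7.5377)
T_A = V + ((C−V)·d_A)·d_A = V + 21.1628·d_A = (-23.6718,0.4218)
T_B = V + ((C−V)·d_B)·d_B = V + 21.1628·d_B = (-9.4680,-9.1995)
sweep = 180° − θ = 132.1769°

center=(-18.7028,-7.5377) T_A=(-23.6718,0.4218) T_B=(-9.4680,-9.1995) sweep=132.1769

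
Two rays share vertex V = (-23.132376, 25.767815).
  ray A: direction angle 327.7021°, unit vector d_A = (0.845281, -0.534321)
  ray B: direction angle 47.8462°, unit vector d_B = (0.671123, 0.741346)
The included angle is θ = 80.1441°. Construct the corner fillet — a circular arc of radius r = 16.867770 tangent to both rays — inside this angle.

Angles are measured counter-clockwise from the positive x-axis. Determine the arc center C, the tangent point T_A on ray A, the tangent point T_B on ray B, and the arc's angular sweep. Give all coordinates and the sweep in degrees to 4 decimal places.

bisector direction at 7.7742° = (0.990809,0.135269)
center distance |VC| = r/sin(θ/2) = 16.867770/sin(40.0720°) = 26.202344
C = V + |VC|·bis = (2.8291,29.3122)
T_A = V + ((C−V)·d_A)·d_A = V + 20.0510·d_A = (-6.1837,15.0542)
T_B = V + ((C−V)·d_B)·d_B = V + 20.0510·d_B = (-9.6757,40.6325)
sweep = 180° − θ = 99.8559°

center=(2.8291,29.3122) T_A=(-6.1837,15.0542) T_B=(-9.6757,40.6325) sweep=99.8559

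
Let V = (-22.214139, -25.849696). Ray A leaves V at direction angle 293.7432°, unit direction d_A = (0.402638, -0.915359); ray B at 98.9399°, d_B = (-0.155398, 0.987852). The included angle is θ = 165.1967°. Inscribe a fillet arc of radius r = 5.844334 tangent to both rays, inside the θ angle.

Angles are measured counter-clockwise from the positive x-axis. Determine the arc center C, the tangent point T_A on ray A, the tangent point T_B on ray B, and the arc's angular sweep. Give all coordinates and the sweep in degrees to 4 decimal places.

center=(-16.5588,-24.1915) T_A=(-21.9084,-26.5447) T_B=(-22.3321,-25.0997) sweep=14.8033

bisector direction at 16.3416° = (0.959602,0.281363)
center distance |VC| = r/sin(θ/2) = 5.844334/sin(82.5983°) = 5.893441
C = V + |VC|·bis = (-16.5588,-24.1915)
T_A = V + ((C−V)·d_A)·d_A = V + 0.7592·d_A = (-21.9084,-26.5447)
T_B = V + ((C−V)·d_B)·d_B = V + 0.7592·d_B = (-22.3321,-25.0997)
sweep = 180° − θ = 14.8033°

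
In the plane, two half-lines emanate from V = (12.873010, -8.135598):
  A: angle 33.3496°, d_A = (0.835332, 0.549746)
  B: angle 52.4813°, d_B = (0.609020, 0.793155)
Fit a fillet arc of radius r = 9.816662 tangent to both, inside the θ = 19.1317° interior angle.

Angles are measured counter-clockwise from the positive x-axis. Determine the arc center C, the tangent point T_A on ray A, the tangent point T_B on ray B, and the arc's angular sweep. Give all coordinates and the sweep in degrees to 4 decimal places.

bisector direction at 42.9154° = (0.732359,0.680918)
center distance |VC| = r/sin(θ/2) = 9.816662/sin(9.5658°) = 59.072096
C = V + |VC|·bis = (56.1350,32.0877)
T_A = V + ((C−V)·d_A)·d_A = V + 58.2507·d_A = (61.5317,23.8875)
T_B = V + ((C−V)·d_B)·d_B = V + 58.2507·d_B = (48.3489,38.0662)
sweep = 180° − θ = 160.8683°

center=(56.1350,32.0877) T_A=(61.5317,23.8875) T_B=(48.3489,38.0662) sweep=160.8683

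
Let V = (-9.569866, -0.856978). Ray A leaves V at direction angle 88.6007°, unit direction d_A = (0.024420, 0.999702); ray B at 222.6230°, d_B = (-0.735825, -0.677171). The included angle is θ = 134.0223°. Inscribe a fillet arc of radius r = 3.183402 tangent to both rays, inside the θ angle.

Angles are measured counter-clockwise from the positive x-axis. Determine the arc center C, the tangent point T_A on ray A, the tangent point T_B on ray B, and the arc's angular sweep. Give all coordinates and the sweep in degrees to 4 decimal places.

center=(-12.7193,0.5709) T_A=(-9.5369,0.4932) T_B=(-10.5636,-1.7715) sweep=45.9777

bisector direction at 155.6119° = (-0.910769,0.412916)
center distance |VC| = r/sin(θ/2) = 3.183402/sin(67.0112°) = 3.458036
C = V + |VC|·bis = (-12.7193,0.5709)
T_A = V + ((C−V)·d_A)·d_A = V + 1.3505·d_A = (-9.5369,0.4932)
T_B = V + ((C−V)·d_B)·d_B = V + 1.3505·d_B = (-10.5636,-1.7715)
sweep = 180° − θ = 45.9777°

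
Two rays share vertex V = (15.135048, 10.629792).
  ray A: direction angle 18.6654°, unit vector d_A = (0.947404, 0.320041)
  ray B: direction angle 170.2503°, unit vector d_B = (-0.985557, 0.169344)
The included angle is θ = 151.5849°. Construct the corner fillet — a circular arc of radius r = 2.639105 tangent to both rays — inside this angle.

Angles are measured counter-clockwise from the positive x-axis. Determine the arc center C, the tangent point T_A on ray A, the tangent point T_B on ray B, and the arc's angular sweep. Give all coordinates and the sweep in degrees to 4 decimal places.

center=(14.9234,13.3439) T_A=(15.7681,10.8436) T_B=(14.4765,10.7429) sweep=28.4151

bisector direction at 94.4578° = (-0.077726,0.996975)
center distance |VC| = r/sin(θ/2) = 2.639105/sin(75.7925°) = 2.722374
C = V + |VC|·bis = (14.9234,13.3439)
T_A = V + ((C−V)·d_A)·d_A = V + 0.6682·d_A = (15.7681,10.8436)
T_B = V + ((C−V)·d_B)·d_B = V + 0.6682·d_B = (14.4765,10.7429)
sweep = 180° − θ = 28.4151°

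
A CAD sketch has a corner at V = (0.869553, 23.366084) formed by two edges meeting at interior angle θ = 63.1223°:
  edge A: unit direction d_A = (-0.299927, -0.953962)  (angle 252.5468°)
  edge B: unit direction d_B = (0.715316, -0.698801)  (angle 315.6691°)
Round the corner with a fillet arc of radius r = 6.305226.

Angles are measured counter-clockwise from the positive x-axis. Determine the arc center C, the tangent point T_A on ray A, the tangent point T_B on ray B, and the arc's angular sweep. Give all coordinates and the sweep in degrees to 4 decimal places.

bisector direction at 284.1079° = (0.243750,-0.969838)
center distance |VC| = r/sin(θ/2) = 6.305226/sin(31.5612°) = 12.046478
C = V + |VC|·bis = (3.8059,11.6829)
T_A = V + ((C−V)·d_A)·d_A = V + 10.2646·d_A = (-2.2091,13.5741)
T_B = V + ((C−V)·d_B)·d_B = V + 10.2646·d_B = (8.2120,16.1932)
sweep = 180° − θ = 116.8777°

center=(3.8059,11.6829) T_A=(-2.2091,13.5741) T_B=(8.2120,16.1932) sweep=116.8777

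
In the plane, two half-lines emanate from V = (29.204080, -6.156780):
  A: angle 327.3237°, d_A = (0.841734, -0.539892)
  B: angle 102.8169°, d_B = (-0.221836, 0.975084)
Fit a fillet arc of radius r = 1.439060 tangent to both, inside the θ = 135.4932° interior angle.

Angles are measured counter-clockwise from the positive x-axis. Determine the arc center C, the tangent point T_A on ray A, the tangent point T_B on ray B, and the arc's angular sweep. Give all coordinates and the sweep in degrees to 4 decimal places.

center=(30.4767,-5.2634) T_A=(29.6997,-6.4747) T_B=(29.0735,-5.5826) sweep=44.5068

bisector direction at 35.0703° = (0.818448,0.574581)
center distance |VC| = r/sin(θ/2) = 1.439060/sin(67.7466°) = 1.554870
C = V + |VC|·bis = (30.4767,-5.2634)
T_A = V + ((C−V)·d_A)·d_A = V + 0.5888·d_A = (29.6997,-6.4747)
T_B = V + ((C−V)·d_B)·d_B = V + 0.5888·d_B = (29.0735,-5.5826)
sweep = 180° − θ = 44.5068°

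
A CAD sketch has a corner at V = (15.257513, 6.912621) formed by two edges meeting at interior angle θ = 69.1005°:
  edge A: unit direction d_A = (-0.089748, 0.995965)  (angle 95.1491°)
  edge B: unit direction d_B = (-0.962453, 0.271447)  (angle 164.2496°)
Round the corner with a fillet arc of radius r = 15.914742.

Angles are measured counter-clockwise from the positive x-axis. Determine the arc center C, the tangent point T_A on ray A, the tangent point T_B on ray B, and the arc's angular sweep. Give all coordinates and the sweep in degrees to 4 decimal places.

bisector direction at 129.6994° = (-0.638759,0.769407)
center distance |VC| = r/sin(θ/2) = 15.914742/sin(34.5502°) = 28.061953
C = V + |VC|·bis = (-2.6673,28.5037)
T_A = V + ((C−V)·d_A)·d_A = V + 23.1126·d_A = (13.1832,29.9320)
T_B = V + ((C−V)·d_B)·d_B = V + 23.1126·d_B = (-6.9873,13.1865)
sweep = 180° − θ = 110.8995°

center=(-2.6673,28.5037) T_A=(13.1832,29.9320) T_B=(-6.9873,13.1865) sweep=110.8995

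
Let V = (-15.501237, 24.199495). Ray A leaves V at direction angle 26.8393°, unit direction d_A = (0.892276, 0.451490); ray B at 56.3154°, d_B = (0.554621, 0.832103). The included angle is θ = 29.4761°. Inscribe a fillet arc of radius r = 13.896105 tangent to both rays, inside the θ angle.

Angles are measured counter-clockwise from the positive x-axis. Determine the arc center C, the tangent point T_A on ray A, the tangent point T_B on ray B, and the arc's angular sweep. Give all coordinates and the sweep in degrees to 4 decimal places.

bisector direction at 41.5774° = (0.748060,0.663631)
center distance |VC| = r/sin(θ/2) = 13.896105/sin(14.7380°) = 54.623001
C = V + |VC|·bis = (25.3601,60.4490)
T_A = V + ((C−V)·d_A)·d_A = V + 52.8259·d_A = (31.6340,48.0498)
T_B = V + ((C−V)·d_B)·d_B = V + 52.8259·d_B = (13.7971,68.1561)
sweep = 180° − θ = 150.5239°

center=(25.3601,60.4490) T_A=(31.6340,48.0498) T_B=(13.7971,68.1561) sweep=150.5239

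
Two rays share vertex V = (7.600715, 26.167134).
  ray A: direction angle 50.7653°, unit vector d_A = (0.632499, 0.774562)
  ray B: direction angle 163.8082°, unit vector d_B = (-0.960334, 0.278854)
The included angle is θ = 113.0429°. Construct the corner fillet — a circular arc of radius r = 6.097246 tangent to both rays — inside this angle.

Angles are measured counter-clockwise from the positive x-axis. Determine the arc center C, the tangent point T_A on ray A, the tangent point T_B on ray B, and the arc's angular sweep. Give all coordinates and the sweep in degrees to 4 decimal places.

center=(5.4285,33.1470) T_A=(10.1512,29.2905) T_B=(3.7283,27.2916) sweep=66.9571

bisector direction at 107.2868° = (-0.297154,0.954830)
center distance |VC| = r/sin(θ/2) = 6.097246/sin(56.5215°) = 7.310037
C = V + |VC|·bis = (5.4285,33.1470)
T_A = V + ((C−V)·d_A)·d_A = V + 4.0324·d_A = (10.1512,29.2905)
T_B = V + ((C−V)·d_B)·d_B = V + 4.0324·d_B = (3.7283,27.2916)
sweep = 180° − θ = 66.9571°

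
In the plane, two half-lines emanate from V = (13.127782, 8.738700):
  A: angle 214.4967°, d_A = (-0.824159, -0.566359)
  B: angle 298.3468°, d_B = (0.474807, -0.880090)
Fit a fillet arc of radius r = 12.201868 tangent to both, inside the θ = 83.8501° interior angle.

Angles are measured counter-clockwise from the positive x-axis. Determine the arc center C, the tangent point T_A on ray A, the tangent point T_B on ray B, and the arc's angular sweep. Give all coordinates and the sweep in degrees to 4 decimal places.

bisector direction at 256.4217° = (-0.234773,-0.972050)
center distance |VC| = r/sin(θ/2) = 12.201868/sin(41.9250°) = 18.261953
C = V + |VC|·bis = (8.8404,-9.0128)
T_A = V + ((C−V)·d_A)·d_A = V + 13.5872·d_A = (1.9297,1.0434)
T_B = V + ((C−V)·d_B)·d_B = V + 13.5872·d_B = (19.5791,-3.2193)
sweep = 180° − θ = 96.1499°

center=(8.8404,-9.0128) T_A=(1.9297,1.0434) T_B=(19.5791,-3.2193) sweep=96.1499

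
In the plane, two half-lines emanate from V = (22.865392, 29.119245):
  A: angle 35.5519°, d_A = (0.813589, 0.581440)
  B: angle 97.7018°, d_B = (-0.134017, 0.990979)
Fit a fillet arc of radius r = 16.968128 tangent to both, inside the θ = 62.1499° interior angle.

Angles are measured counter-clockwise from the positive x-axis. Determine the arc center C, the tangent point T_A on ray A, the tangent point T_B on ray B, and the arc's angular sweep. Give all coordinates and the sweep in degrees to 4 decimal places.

center=(35.9070,59.2955) T_A=(45.7730,45.4904) T_B=(19.0920,57.0215) sweep=117.8501

bisector direction at 66.6269° = (0.396718,0.917941)
center distance |VC| = r/sin(θ/2) = 16.968128/sin(31.0750°) = 32.873845
C = V + |VC|·bis = (35.9070,59.2955)
T_A = V + ((C−V)·d_A)·d_A = V + 28.1562·d_A = (45.7730,45.4904)
T_B = V + ((C−V)·d_B)·d_B = V + 28.1562·d_B = (19.0920,57.0215)
sweep = 180° − θ = 117.8501°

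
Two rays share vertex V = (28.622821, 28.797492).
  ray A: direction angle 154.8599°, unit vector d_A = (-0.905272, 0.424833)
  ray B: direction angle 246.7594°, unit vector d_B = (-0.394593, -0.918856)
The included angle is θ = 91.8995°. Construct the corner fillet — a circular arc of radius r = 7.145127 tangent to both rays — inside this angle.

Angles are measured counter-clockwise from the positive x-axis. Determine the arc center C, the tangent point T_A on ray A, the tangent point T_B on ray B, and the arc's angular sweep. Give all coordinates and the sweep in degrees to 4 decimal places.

center=(19.3300,25.2657) T_A=(22.3655,31.7340) T_B=(25.8954,22.4463) sweep=88.1005

bisector direction at 200.8097° = (-0.934766,-0.355264)
center distance |VC| = r/sin(θ/2) = 7.145127/sin(45.9498°) = 9.941319
C = V + |VC|·bis = (19.3300,25.2657)
T_A = V + ((C−V)·d_A)·d_A = V + 6.9121·d_A = (22.3655,31.7340)
T_B = V + ((C−V)·d_B)·d_B = V + 6.9121·d_B = (25.8954,22.4463)
sweep = 180° − θ = 88.1005°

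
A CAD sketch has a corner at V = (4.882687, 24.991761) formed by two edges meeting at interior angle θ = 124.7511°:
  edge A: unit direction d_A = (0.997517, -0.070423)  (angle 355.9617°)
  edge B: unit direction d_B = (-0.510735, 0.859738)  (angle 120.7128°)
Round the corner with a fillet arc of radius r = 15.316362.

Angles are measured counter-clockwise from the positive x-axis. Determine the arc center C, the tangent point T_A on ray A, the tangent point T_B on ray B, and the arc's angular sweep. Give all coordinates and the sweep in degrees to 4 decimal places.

center=(13.9569,39.7056) T_A=(12.8783,24.4273) T_B=(0.7889,31.8830) sweep=55.2489

bisector direction at 58.3372° = (0.524918,0.851153)
center distance |VC| = r/sin(θ/2) = 15.316362/sin(62.3755°) = 17.286977
C = V + |VC|·bis = (13.9569,39.7056)
T_A = V + ((C−V)·d_A)·d_A = V + 8.0155·d_A = (12.8783,24.4273)
T_B = V + ((C−V)·d_B)·d_B = V + 8.0155·d_B = (0.7889,31.8830)
sweep = 180° − θ = 55.2489°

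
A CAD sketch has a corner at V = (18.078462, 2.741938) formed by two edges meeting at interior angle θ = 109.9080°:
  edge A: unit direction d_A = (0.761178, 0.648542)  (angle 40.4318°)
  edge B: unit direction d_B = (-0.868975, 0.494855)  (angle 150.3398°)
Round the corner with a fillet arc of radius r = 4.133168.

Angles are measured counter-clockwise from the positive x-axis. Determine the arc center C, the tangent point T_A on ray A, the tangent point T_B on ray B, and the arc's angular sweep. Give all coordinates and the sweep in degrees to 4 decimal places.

center=(17.6046,7.7682) T_A=(20.2851,4.6221) T_B=(15.5593,4.1765) sweep=70.0920

bisector direction at 95.3858° = (-0.093862,0.995585)
center distance |VC| = r/sin(θ/2) = 4.133168/sin(54.9540°) = 5.048506
C = V + |VC|·bis = (17.6046,7.7682)
T_A = V + ((C−V)·d_A)·d_A = V + 2.8990·d_A = (20.2851,4.6221)
T_B = V + ((C−V)·d_B)·d_B = V + 2.8990·d_B = (15.5593,4.1765)
sweep = 180° − θ = 70.0920°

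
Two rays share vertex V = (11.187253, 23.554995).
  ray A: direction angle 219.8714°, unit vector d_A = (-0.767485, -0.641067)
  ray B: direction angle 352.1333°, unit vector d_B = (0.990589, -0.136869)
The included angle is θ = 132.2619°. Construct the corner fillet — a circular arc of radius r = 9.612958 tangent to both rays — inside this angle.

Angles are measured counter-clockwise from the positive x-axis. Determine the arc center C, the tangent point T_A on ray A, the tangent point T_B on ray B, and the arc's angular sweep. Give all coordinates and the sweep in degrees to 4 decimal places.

bisector direction at 286.0023° = (0.275677,-0.961250)
center distance |VC| = r/sin(θ/2) = 9.612958/sin(66.1309°) = 10.512023
C = V + |VC|·bis = (14.0852,13.4503)
T_A = V + ((C−V)·d_A)·d_A = V + 4.2537·d_A = (7.9226,20.8281)
T_B = V + ((C−V)·d_B)·d_B = V + 4.2537·d_B = (15.4009,22.9728)
sweep = 180° − θ = 47.7381°

center=(14.0852,13.4503) T_A=(7.9226,20.8281) T_B=(15.4009,22.9728) sweep=47.7381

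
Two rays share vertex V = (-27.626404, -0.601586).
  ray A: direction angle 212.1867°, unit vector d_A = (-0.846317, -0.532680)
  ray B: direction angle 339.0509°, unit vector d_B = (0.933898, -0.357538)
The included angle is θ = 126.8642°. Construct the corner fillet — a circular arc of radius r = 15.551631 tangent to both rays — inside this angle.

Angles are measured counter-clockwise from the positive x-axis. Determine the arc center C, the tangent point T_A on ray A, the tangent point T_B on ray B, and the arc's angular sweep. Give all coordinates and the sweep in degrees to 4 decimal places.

center=(-25.9240,-17.9057) T_A=(-34.2080,-4.7441) T_B=(-20.3637,-3.3821) sweep=53.1358

bisector direction at 275.6188° = (0.097909,-0.995195)
center distance |VC| = r/sin(θ/2) = 15.551631/sin(63.4321°) = 17.387684
C = V + |VC|·bis = (-25.9240,-17.9057)
T_A = V + ((C−V)·d_A)·d_A = V + 7.7768·d_A = (-34.2080,-4.7441)
T_B = V + ((C−V)·d_B)·d_B = V + 7.7768·d_B = (-20.3637,-3.3821)
sweep = 180° − θ = 53.1358°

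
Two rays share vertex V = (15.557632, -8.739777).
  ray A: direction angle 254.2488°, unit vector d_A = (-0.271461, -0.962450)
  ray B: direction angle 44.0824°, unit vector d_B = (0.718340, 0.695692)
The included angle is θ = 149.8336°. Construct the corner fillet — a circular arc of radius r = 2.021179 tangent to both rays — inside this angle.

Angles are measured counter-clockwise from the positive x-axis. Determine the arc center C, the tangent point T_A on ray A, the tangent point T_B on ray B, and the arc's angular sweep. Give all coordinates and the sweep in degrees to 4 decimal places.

bisector direction at 329.1656° = (0.858652,-0.512558)
center distance |VC| = r/sin(θ/2) = 2.021179/sin(74.9168°) = 2.093295
C = V + |VC|·bis = (17.3550,-9.8127)
T_A = V + ((C−V)·d_A)·d_A = V + 0.5447·d_A = (15.4098,-9.2640)
T_B = V + ((C−V)·d_B)·d_B = V + 0.5447·d_B = (15.9489,-8.3608)
sweep = 180° − θ = 30.1664°

center=(17.3550,-9.8127) T_A=(15.4098,-9.2640) T_B=(15.9489,-8.3608) sweep=30.1664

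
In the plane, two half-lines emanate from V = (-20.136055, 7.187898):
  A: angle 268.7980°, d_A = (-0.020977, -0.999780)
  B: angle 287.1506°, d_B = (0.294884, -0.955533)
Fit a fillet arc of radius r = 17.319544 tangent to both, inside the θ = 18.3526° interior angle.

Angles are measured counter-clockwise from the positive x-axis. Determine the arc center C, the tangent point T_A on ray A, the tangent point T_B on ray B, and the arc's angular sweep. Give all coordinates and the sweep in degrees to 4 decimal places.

bisector direction at 277.9743° = (0.138729,-0.990330)
center distance |VC| = r/sin(θ/2) = 17.319544/sin(9.1763°) = 108.604968
C = V + |VC|·bis = (-5.0694,-100.3669)
T_A = V + ((C−V)·d_A)·d_A = V + 107.2151·d_A = (-22.3851,-100.0036)
T_B = V + ((C−V)·d_B)·d_B = V + 107.2151·d_B = (11.4800,-95.2596)
sweep = 180° − θ = 161.6474°

center=(-5.0694,-100.3669) T_A=(-22.3851,-100.0036) T_B=(11.4800,-95.2596) sweep=161.6474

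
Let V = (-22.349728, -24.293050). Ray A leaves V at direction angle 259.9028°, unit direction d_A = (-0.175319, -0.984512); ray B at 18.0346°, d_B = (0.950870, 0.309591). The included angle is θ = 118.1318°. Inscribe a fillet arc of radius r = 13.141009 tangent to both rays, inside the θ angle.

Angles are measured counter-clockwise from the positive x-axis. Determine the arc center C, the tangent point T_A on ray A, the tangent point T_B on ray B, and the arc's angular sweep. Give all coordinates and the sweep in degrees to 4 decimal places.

bisector direction at 318.9687° = (0.754351,-0.656471)
center distance |VC| = r/sin(θ/2) = 13.141009/sin(59.0659°) = 15.320162
C = V + |VC|·bis = (-10.7929,-34.3503)
T_A = V + ((C−V)·d_A)·d_A = V + 7.8754·d_A = (-23.7304,-32.0464)
T_B = V + ((C−V)·d_B)·d_B = V + 7.8754·d_B = (-14.8613,-21.8549)
sweep = 180° − θ = 61.8682°

center=(-10.7929,-34.3503) T_A=(-23.7304,-32.0464) T_B=(-14.8613,-21.8549) sweep=61.8682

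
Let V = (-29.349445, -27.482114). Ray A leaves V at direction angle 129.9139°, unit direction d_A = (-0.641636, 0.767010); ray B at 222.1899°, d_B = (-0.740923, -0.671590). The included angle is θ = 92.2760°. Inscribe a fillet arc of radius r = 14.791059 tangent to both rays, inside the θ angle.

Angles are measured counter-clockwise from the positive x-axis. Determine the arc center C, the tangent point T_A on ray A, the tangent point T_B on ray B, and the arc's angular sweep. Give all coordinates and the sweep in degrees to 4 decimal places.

center=(-49.8151,-26.0696) T_A=(-38.4702,-16.5792) T_B=(-39.8816,-37.0287) sweep=87.7240

bisector direction at 176.0519° = (-0.997627,0.068853)
center distance |VC| = r/sin(θ/2) = 14.791059/sin(46.1380°) = 20.514337
C = V + |VC|·bis = (-49.8151,-26.0696)
T_A = V + ((C−V)·d_A)·d_A = V + 14.2149·d_A = (-38.4702,-16.5792)
T_B = V + ((C−V)·d_B)·d_B = V + 14.2149·d_B = (-39.8816,-37.0287)
sweep = 180° − θ = 87.7240°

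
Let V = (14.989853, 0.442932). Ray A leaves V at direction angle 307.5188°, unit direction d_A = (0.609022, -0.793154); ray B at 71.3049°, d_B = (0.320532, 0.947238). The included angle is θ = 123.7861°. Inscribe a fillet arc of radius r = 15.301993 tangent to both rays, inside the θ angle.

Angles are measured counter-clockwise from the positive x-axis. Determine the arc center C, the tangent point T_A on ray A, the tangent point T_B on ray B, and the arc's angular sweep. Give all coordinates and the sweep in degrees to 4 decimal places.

bisector direction at 9.4119° = (0.986538,0.163530)
center distance |VC| = r/sin(θ/2) = 15.301993/sin(61.8931°) = 17.347827
C = V + |VC|·bis = (32.1041,3.2798)
T_A = V + ((C−V)·d_A)·d_A = V + 8.1729·d_A = (19.9673,-6.0394)
T_B = V + ((C−V)·d_B)·d_B = V + 8.1729·d_B = (17.6095,8.1846)
sweep = 180° − θ = 56.2139°

center=(32.1041,3.2798) T_A=(19.9673,-6.0394) T_B=(17.6095,8.1846) sweep=56.2139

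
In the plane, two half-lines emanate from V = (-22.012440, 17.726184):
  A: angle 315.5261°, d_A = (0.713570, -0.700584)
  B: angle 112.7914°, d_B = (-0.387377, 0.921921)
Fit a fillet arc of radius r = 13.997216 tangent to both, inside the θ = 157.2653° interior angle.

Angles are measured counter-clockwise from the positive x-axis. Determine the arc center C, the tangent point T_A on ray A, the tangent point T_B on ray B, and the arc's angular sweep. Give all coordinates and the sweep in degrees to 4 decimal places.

center=(-10.1982,25.7427) T_A=(-20.0044,15.7547) T_B=(-23.1025,20.3205) sweep=22.7347

bisector direction at 34.1587° = (0.827485,0.561488)
center distance |VC| = r/sin(θ/2) = 13.997216/sin(78.6326°) = 14.277284
C = V + |VC|·bis = (-10.1982,25.7427)
T_A = V + ((C−V)·d_A)·d_A = V + 2.8140·d_A = (-20.0044,15.7547)
T_B = V + ((C−V)·d_B)·d_B = V + 2.8140·d_B = (-23.1025,20.3205)
sweep = 180° − θ = 22.7347°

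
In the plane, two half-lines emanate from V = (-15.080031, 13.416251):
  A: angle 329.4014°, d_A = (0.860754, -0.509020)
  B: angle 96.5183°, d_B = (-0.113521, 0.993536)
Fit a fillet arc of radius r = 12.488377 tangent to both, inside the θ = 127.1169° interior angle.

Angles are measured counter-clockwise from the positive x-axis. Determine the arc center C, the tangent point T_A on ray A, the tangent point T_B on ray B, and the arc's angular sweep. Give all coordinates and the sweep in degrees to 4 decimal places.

center=(-3.3774,21.0044) T_A=(-9.7342,10.2549) T_B=(-15.7851,19.5867) sweep=52.8831

bisector direction at 32.9599° = (0.839052,0.544051)
center distance |VC| = r/sin(θ/2) = 12.488377/sin(63.5585°) = 13.947431
C = V + |VC|·bis = (-3.3774,21.0044)
T_A = V + ((C−V)·d_A)·d_A = V + 6.2106·d_A = (-9.7342,10.2549)
T_B = V + ((C−V)·d_B)·d_B = V + 6.2106·d_B = (-15.7851,19.5867)
sweep = 180° − θ = 52.8831°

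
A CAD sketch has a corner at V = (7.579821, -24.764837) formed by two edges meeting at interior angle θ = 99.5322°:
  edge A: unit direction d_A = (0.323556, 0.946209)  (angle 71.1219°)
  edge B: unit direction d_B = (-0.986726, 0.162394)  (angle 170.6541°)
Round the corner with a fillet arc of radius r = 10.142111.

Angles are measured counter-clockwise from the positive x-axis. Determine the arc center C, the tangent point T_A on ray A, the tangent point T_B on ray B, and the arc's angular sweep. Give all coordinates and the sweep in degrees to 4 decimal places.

bisector direction at 120.8880° = (-0.513362,0.858172)
center distance |VC| = r/sin(θ/2) = 10.142111/sin(49.7661°) = 13.285204
C = V + |VC|·bis = (0.7597,-13.3638)
T_A = V + ((C−V)·d_A)·d_A = V + 8.5810·d_A = (10.3563,-16.6454)
T_B = V + ((C−V)·d_B)·d_B = V + 8.5810·d_B = (-0.8873,-23.3713)
sweep = 180° − θ = 80.4678°

center=(0.7597,-13.3638) T_A=(10.3563,-16.6454) T_B=(-0.8873,-23.3713) sweep=80.4678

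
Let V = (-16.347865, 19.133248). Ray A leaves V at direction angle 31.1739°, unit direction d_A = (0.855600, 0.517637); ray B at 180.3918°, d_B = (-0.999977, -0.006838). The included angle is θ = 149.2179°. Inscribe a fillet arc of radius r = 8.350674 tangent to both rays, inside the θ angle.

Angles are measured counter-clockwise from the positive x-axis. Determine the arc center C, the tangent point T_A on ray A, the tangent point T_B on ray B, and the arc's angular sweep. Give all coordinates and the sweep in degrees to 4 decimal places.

center=(-18.7037,27.4680) T_A=(-14.3810,20.3232) T_B=(-18.6466,19.1175) sweep=30.7821

bisector direction at 105.7829° = (-0.271992,0.962299)
center distance |VC| = r/sin(θ/2) = 8.350674/sin(74.6089°) = 8.661295
C = V + |VC|·bis = (-18.7037,27.4680)
T_A = V + ((C−V)·d_A)·d_A = V + 2.2988·d_A = (-14.3810,20.3232)
T_B = V + ((C−V)·d_B)·d_B = V + 2.2988·d_B = (-18.6466,19.1175)
sweep = 180° − θ = 30.7821°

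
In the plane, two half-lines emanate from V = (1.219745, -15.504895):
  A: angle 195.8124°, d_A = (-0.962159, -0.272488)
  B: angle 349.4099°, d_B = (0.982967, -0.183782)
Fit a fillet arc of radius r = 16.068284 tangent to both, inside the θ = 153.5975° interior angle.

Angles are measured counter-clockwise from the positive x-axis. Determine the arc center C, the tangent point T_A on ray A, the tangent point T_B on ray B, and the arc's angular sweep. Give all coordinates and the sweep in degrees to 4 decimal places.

center=(1.9716,-31.9922) T_A=(-2.4068,-16.5319) T_B=(4.9247,-16.1976) sweep=26.4025

bisector direction at 272.6112° = (0.045557,-0.998962)
center distance |VC| = r/sin(θ/2) = 16.068284/sin(76.7987°) = 16.504431
C = V + |VC|·bis = (1.9716,-31.9922)
T_A = V + ((C−V)·d_A)·d_A = V + 3.7692·d_A = (-2.4068,-16.5319)
T_B = V + ((C−V)·d_B)·d_B = V + 3.7692·d_B = (4.9247,-16.1976)
sweep = 180° − θ = 26.4025°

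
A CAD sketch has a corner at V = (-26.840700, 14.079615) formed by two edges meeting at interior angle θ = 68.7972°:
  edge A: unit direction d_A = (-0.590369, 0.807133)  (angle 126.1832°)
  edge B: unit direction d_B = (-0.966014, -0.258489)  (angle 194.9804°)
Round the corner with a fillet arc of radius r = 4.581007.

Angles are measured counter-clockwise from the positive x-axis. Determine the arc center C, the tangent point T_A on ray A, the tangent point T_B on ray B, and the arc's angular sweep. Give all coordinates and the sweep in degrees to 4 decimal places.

center=(-34.4882,16.7755) T_A=(-30.7907,19.4799) T_B=(-33.3041,12.3501) sweep=111.2028

bisector direction at 160.5818° = (-0.943117,0.332461)
center distance |VC| = r/sin(θ/2) = 4.581007/sin(34.3986°) = 8.108740
C = V + |VC|·bis = (-34.4882,16.7755)
T_A = V + ((C−V)·d_A)·d_A = V + 6.6907·d_A = (-30.7907,19.4799)
T_B = V + ((C−V)·d_B)·d_B = V + 6.6907·d_B = (-33.3041,12.3501)
sweep = 180° − θ = 111.2028°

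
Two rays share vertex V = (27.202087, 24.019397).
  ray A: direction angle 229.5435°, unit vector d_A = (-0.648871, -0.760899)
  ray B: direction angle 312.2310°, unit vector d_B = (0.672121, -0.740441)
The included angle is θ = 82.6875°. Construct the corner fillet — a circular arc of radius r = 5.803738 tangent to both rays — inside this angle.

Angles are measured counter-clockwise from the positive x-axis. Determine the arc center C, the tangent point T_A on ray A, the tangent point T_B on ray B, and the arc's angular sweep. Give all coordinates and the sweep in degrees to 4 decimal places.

bisector direction at 270.8872° = (0.015485,-0.999880)
center distance |VC| = r/sin(θ/2) = 5.803738/sin(41.3438°) = 8.785886
C = V + |VC|·bis = (27.3381,15.2346)
T_A = V + ((C−V)·d_A)·d_A = V + 6.5961·d_A = (22.9221,19.0004)
T_B = V + ((C−V)·d_B)·d_B = V + 6.5961·d_B = (31.6355,19.1354)
sweep = 180° − θ = 97.3125°

center=(27.3381,15.2346) T_A=(22.9221,19.0004) T_B=(31.6355,19.1354) sweep=97.3125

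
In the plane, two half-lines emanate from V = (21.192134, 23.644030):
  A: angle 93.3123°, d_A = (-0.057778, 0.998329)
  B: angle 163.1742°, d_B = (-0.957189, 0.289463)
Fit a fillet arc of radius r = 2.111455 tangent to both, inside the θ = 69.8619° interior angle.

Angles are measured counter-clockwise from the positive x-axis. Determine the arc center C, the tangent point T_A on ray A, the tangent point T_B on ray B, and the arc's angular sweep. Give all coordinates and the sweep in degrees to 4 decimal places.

center=(18.9095,26.5402) T_A=(21.0175,26.6622) T_B=(18.2983,24.5191) sweep=110.1381

bisector direction at 128.2432° = (-0.619001,0.785390)
center distance |VC| = r/sin(θ/2) = 2.111455/sin(34.9310°) = 3.687559
C = V + |VC|·bis = (18.9095,26.5402)
T_A = V + ((C−V)·d_A)·d_A = V + 3.0232·d_A = (21.0175,26.6622)
T_B = V + ((C−V)·d_B)·d_B = V + 3.0232·d_B = (18.2983,24.5191)
sweep = 180° − θ = 110.1381°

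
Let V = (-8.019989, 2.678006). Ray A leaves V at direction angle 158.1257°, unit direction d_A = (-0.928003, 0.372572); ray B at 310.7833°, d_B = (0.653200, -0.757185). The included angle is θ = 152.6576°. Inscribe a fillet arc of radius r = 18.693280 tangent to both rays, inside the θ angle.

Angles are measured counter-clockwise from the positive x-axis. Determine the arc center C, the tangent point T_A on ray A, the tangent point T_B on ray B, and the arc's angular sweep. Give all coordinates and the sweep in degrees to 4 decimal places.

center=(-19.2042,-12.9753) T_A=(-12.2396,4.3721) T_B=(-5.0499,-0.7649) sweep=27.3424

bisector direction at 234.4545° = (-0.581349,-0.813654)
center distance |VC| = r/sin(θ/2) = 18.693280/sin(76.3288°) = 19.238340
C = V + |VC|·bis = (-19.2042,-12.9753)
T_A = V + ((C−V)·d_A)·d_A = V + 4.5470·d_A = (-12.2396,4.3721)
T_B = V + ((C−V)·d_B)·d_B = V + 4.5470·d_B = (-5.0499,-0.7649)
sweep = 180° − θ = 27.3424°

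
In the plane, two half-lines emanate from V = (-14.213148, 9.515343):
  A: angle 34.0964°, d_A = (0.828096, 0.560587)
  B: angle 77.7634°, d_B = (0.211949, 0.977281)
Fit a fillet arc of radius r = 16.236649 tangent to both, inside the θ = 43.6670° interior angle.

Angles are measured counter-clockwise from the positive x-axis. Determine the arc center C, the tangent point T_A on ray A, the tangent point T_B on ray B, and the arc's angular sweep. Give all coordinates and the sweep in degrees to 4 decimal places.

center=(10.2440,45.6791) T_A=(19.3461,32.2336) T_B=(-5.6237,49.1204) sweep=136.3330

bisector direction at 55.9299° = (0.560207,0.828353)
center distance |VC| = r/sin(θ/2) = 16.236649/sin(21.8335°) = 43.657393
C = V + |VC|·bis = (10.2440,45.6791)
T_A = V + ((C−V)·d_A)·d_A = V + 40.5258·d_A = (19.3461,32.2336)
T_B = V + ((C−V)·d_B)·d_B = V + 40.5258·d_B = (-5.6237,49.1204)
sweep = 180° − θ = 136.3330°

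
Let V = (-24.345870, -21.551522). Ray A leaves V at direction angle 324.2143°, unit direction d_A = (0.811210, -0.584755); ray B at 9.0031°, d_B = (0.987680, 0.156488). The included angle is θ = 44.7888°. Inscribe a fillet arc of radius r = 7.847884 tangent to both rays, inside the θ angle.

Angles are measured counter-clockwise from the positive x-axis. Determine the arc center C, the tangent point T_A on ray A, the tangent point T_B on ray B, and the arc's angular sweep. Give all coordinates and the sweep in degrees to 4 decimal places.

center=(-4.3067,-26.3223) T_A=(-8.8958,-32.6886) T_B=(-5.5348,-18.5711) sweep=135.2112

bisector direction at 346.6087° = (0.972811,-0.231600)
center distance |VC| = r/sin(θ/2) = 7.847884/sin(22.3944°) = 20.599201
C = V + |VC|·bis = (-4.3067,-26.3223)
T_A = V + ((C−V)·d_A)·d_A = V + 19.0457·d_A = (-8.8958,-32.6886)
T_B = V + ((C−V)·d_B)·d_B = V + 19.0457·d_B = (-5.5348,-18.5711)
sweep = 180° − θ = 135.2112°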